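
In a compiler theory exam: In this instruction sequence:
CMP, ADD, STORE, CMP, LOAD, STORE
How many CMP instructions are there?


Scanning instruction sequence for CMP:
  Position 1: CMP <- MATCH
  Position 2: ADD
  Position 3: STORE
  Position 4: CMP <- MATCH
  Position 5: LOAD
  Position 6: STORE
Matches at positions: [1, 4]
Total CMP count: 2

2


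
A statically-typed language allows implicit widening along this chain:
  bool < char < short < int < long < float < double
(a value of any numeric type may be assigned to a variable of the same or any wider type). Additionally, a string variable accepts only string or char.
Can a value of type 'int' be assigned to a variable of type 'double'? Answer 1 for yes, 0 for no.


Target variable type: double
Source value type: int
Numeric ranks: int=3, double=6
Widening allowed iff rank(source) <= rank(target): 3 <= 6? Yes
Result: 1

1


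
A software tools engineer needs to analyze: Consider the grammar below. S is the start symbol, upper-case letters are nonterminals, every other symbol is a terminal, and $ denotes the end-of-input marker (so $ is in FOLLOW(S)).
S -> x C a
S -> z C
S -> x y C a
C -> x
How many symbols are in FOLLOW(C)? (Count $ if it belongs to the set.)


S is the start symbol and does not occur in any rule body, so FOLLOW(S) = {$}.
Examining every occurrence of C in a rule body:
  S -> x C a : C is followed by terminal 'a' -> add 'a'
  S -> z C : C is at the right end -> add FOLLOW(S) = {$}
  S -> x y C a : C is followed by terminal 'a' -> add 'a' (already in the set)
  C -> x : C does not occur in the body -> contributes nothing
FOLLOW(C) = {a, $}
Count: 2

2


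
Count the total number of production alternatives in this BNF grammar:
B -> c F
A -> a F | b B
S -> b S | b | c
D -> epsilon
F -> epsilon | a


Counting alternatives per rule:
  B: 1 alternative(s)
  A: 2 alternative(s)
  S: 3 alternative(s)
  D: 1 alternative(s)
  F: 2 alternative(s)
Sum: 1 + 2 + 3 + 1 + 2 = 9

9


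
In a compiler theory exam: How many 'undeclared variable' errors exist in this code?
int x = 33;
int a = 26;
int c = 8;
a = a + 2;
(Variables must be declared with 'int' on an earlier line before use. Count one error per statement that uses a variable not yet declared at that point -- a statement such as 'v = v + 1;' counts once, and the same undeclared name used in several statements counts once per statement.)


Scanning code line by line:
  Line 1: declare 'x' -> declared = ['x']
  Line 2: declare 'a' -> declared = ['a', 'x']
  Line 3: declare 'c' -> declared = ['a', 'c', 'x']
  Line 4: use 'a' -> OK (declared)
Total undeclared variable errors: 0

0


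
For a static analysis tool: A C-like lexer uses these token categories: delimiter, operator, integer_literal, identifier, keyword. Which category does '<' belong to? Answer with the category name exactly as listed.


Token: '<'
Checking categories:
  identifier: no
  integer_literal: no
  operator: YES
  keyword: no
  delimiter: no
Category: operator

operator


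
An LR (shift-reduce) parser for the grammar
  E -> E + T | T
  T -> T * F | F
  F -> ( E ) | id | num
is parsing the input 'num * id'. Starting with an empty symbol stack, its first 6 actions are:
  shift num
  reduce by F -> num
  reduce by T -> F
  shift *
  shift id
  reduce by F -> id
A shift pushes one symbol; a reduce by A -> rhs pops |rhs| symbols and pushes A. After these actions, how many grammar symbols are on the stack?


Tracking the symbol stack through each action:
  Action 1: shift 'num' : push -> stack = [num] (size 1)
  Action 2: reduce by F -> num : pop 1, push F -> stack = [F] (size 1)
  Action 3: reduce by T -> F : pop 1, push T -> stack = [T] (size 1)
  Action 4: shift '*' : push -> stack = [T, *] (size 2)
  Action 5: shift 'id' : push -> stack = [T, *, id] (size 3)
  Action 6: reduce by F -> id : pop 1, push F -> stack = [T, *, F] (size 3)
Final stack size: 3

3


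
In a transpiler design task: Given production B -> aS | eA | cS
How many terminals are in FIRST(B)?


Production: B -> aS | eA | cS
Examining each alternative for leading terminals:
  B -> aS : first terminal = 'a'
  B -> eA : first terminal = 'e'
  B -> cS : first terminal = 'c'
FIRST(B) = {a, c, e}
Count: 3

3


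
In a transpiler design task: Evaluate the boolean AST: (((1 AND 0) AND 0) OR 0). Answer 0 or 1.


Step 1: Evaluate inner node
  1 AND 0 = 0
Step 2: Evaluate next node
  0 AND 0 = 0
Step 3: Evaluate root node
  0 OR 0 = 0

0


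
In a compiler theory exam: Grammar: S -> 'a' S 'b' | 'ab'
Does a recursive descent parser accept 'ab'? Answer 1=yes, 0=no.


Grammar accepts strings of the form a^n b^n (n >= 1)
Word: 'ab'
Counting: 1 a's and 1 b's
Check: 1 == 1? Yes
Derivation (S -> aSb applied 0 time(s), then S -> ab): S => ab
Accepted

1


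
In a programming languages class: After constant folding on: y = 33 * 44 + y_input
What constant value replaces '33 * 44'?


Identifying constant sub-expression:
  Original: y = 33 * 44 + y_input
  33 and 44 are both compile-time constants
  Evaluating: 33 * 44 = 1452
  After folding: y = 1452 + y_input

1452


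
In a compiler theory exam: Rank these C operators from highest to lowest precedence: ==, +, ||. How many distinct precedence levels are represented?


Looking up precedence for each operator:
  == -> precedence 3
  + -> precedence 5
  || -> precedence 1
Sorted highest to lowest: +, ==, ||
Distinct precedence values: [5, 3, 1]
Number of distinct levels: 3

3


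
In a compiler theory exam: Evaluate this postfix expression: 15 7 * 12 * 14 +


Processing tokens left to right:
Push 15, Push 7
Pop 15 and 7, compute 15 * 7 = 105, push 105
Push 12
Pop 105 and 12, compute 105 * 12 = 1260, push 1260
Push 14
Pop 1260 and 14, compute 1260 + 14 = 1274, push 1274
Stack result: 1274

1274


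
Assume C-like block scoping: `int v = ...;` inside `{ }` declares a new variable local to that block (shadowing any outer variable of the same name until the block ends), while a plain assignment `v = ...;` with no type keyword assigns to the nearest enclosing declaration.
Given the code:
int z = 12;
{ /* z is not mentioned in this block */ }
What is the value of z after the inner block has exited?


Analyzing scoping rules:
Outer scope: declares z = 12
Inner block: z is neither redeclared nor assigned -> unchanged
After the block -> 12
Result: 12

12


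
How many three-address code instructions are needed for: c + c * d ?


Expression: c + c * d
Generating three-address code (respecting * over +/- precedence):
  Instruction 1: t1 = c * d
  Instruction 2: t2 = c + t1
Total instructions: 2

2


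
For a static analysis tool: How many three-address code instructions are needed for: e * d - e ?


Expression: e * d - e
Generating three-address code (respecting * over +/- precedence):
  Instruction 1: t1 = e * d
  Instruction 2: t2 = t1 - e
Total instructions: 2

2


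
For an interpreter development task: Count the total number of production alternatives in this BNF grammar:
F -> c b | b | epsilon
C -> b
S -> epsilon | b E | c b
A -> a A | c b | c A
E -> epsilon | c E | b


Counting alternatives per rule:
  F: 3 alternative(s)
  C: 1 alternative(s)
  S: 3 alternative(s)
  A: 3 alternative(s)
  E: 3 alternative(s)
Sum: 3 + 1 + 3 + 3 + 3 = 13

13


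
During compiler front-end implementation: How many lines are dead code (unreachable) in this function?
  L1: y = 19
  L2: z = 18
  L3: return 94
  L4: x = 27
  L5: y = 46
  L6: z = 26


Analyzing control flow:
  L1: reachable (before return)
  L2: reachable (before return)
  L3: reachable (return statement)
  L4: DEAD (after return at L3)
  L5: DEAD (after return at L3)
  L6: DEAD (after return at L3)
Return at L3, total lines = 6
Dead lines: L4 through L6
Count: 3

3


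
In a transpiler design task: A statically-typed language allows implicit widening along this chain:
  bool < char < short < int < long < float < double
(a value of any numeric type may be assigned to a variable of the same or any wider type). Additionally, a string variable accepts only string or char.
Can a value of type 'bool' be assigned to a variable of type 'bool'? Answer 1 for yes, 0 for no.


Target variable type: bool
Source value type: bool
Numeric ranks: bool=0, bool=0
Widening allowed iff rank(source) <= rank(target): 0 <= 0? Yes
Result: 1

1


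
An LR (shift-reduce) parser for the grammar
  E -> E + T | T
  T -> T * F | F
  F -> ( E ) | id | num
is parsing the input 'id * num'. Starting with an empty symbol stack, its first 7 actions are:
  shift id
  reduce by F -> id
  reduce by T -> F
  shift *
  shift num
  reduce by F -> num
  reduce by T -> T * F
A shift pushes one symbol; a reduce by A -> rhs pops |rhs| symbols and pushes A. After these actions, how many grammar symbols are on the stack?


Tracking the symbol stack through each action:
  Action 1: shift 'id' : push -> stack = [id] (size 1)
  Action 2: reduce by F -> id : pop 1, push F -> stack = [F] (size 1)
  Action 3: reduce by T -> F : pop 1, push T -> stack = [T] (size 1)
  Action 4: shift '*' : push -> stack = [T, *] (size 2)
  Action 5: shift 'num' : push -> stack = [T, *, num] (size 3)
  Action 6: reduce by F -> num : pop 1, push F -> stack = [T, *, F] (size 3)
  Action 7: reduce by T -> T * F : pop 3, push T -> stack = [T] (size 1)
Final stack size: 1

1


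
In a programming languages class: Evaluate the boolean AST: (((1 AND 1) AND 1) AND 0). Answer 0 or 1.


Step 1: Evaluate inner node
  1 AND 1 = 1
Step 2: Evaluate next node
  1 AND 1 = 1
Step 3: Evaluate root node
  1 AND 0 = 0

0


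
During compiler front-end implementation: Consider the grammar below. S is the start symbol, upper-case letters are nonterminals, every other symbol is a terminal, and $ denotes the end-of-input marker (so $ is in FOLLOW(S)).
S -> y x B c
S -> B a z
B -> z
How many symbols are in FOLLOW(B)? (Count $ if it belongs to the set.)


S is the start symbol and does not occur in any rule body, so FOLLOW(S) = {$}.
Examining every occurrence of B in a rule body:
  S -> y x B c : B is followed by terminal 'c' -> add 'c'
  S -> B a z : B is followed by terminal 'a' -> add 'a'
  B -> z : B does not occur in the body -> contributes nothing
FOLLOW(B) = {a, c}
Count: 2

2


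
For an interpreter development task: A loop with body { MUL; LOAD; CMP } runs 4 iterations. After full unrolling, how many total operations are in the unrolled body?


Loop body operations: MUL, LOAD, CMP (3 ops per iteration)
Unrolling 4 iterations:
  Iteration 1: MUL, LOAD, CMP (3 ops)
  Iteration 2: MUL, LOAD, CMP (3 ops)
  Iteration 3: MUL, LOAD, CMP (3 ops)
  Iteration 4: MUL, LOAD, CMP (3 ops)
Total: 4 iterations * 3 ops/iter = 12 operations

12


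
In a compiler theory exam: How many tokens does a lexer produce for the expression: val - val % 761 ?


Scanning 'val - val % 761'
Token 1: 'val' -> identifier
Token 2: '-' -> operator
Token 3: 'val' -> identifier
Token 4: '%' -> operator
Token 5: '761' -> integer_literal
Total tokens: 5

5


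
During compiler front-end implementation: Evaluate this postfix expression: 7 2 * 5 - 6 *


Processing tokens left to right:
Push 7, Push 2
Pop 7 and 2, compute 7 * 2 = 14, push 14
Push 5
Pop 14 and 5, compute 14 - 5 = 9, push 9
Push 6
Pop 9 and 6, compute 9 * 6 = 54, push 54
Stack result: 54

54


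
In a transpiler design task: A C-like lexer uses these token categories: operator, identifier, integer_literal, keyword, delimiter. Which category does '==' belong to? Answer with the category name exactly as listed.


Token: '=='
Checking categories:
  identifier: no
  integer_literal: no
  operator: YES
  keyword: no
  delimiter: no
Category: operator

operator


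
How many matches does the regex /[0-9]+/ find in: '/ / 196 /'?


Pattern: /[0-9]+/ (int literals)
Input: '/ / 196 /'
Scanning for matches:
  Match 1: '196'
Total matches: 1

1


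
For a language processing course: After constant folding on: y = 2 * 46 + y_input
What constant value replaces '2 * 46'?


Identifying constant sub-expression:
  Original: y = 2 * 46 + y_input
  2 and 46 are both compile-time constants
  Evaluating: 2 * 46 = 92
  After folding: y = 92 + y_input

92


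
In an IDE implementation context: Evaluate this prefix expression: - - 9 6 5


Parsing prefix expression: - - 9 6 5
Step 1: Innermost operation '- 9 6'
  9 - 6 = 3
Step 2: Outer operation '- [3] 5'
  3 - 5 = -2

-2


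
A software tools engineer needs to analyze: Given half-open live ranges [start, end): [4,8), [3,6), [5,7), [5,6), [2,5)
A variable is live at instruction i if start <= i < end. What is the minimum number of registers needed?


Live ranges:
  Var0: [4, 8)
  Var1: [3, 6)
  Var2: [5, 7)
  Var3: [5, 6)
  Var4: [2, 5)
Sweep-line events (position, delta, active):
  pos=2 start -> active=1
  pos=3 start -> active=2
  pos=4 start -> active=3
  pos=5 end -> active=2
  pos=5 start -> active=3
  pos=5 start -> active=4
  pos=6 end -> active=3
  pos=6 end -> active=2
  pos=7 end -> active=1
  pos=8 end -> active=0
Maximum simultaneous active: 4
Minimum registers needed: 4

4


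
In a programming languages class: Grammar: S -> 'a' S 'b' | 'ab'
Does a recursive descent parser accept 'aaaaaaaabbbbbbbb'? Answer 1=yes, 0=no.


Grammar accepts strings of the form a^n b^n (n >= 1)
Word: 'aaaaaaaabbbbbbbb'
Counting: 8 a's and 8 b's
Check: 8 == 8? Yes
Derivation (S -> aSb applied 7 time(s), then S -> ab): S => aSb => aaSbb => aaaSbbb => aaaaSbbbb => aaaaaSbbbbb => aaaaaaSbbbbbb => aaaaaaaSbbbbbbb => aaaaaaaabbbbbbbb
Accepted

1


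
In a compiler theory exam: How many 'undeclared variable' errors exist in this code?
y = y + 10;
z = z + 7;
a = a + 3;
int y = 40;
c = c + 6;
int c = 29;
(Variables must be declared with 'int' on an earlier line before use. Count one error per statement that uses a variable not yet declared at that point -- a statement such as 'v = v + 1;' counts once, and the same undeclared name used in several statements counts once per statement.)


Scanning code line by line:
  Line 1: use 'y' -> ERROR (undeclared)
  Line 2: use 'z' -> ERROR (undeclared)
  Line 3: use 'a' -> ERROR (undeclared)
  Line 4: declare 'y' -> declared = ['y']
  Line 5: use 'c' -> ERROR (undeclared)
  Line 6: declare 'c' -> declared = ['c', 'y']
Total undeclared variable errors: 4

4


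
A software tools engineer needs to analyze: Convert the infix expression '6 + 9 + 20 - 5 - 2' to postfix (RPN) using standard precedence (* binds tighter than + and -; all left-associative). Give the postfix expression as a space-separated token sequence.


Applying the shunting-yard algorithm:
  Operand 6 -> output
  Push '+' onto operator stack -> op-stack: [+]
  Operand 9 -> output
  See '+' (prec 1); top '+' (prec 1) >= it -> pop '+' to output
  Push '+' onto operator stack -> op-stack: [+]
  Operand 20 -> output
  See '-' (prec 1); top '+' (prec 1) >= it -> pop '+' to output
  Push '-' onto operator stack -> op-stack: [-]
  Operand 5 -> output
  See '-' (prec 1); top '-' (prec 1) >= it -> pop '-' to output
  Push '-' onto operator stack -> op-stack: [-]
  Operand 2 -> output
  End of input: pop '-' to output
Postfix result: 6 9 + 20 + 5 - 2 -

6 9 + 20 + 5 - 2 -


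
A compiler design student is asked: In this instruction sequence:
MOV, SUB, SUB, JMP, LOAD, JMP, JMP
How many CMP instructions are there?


Scanning instruction sequence for CMP:
  Position 1: MOV
  Position 2: SUB
  Position 3: SUB
  Position 4: JMP
  Position 5: LOAD
  Position 6: JMP
  Position 7: JMP
Matches at positions: []
Total CMP count: 0

0


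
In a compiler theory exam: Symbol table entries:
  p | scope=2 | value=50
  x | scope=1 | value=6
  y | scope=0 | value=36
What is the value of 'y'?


Searching symbol table for 'y':
  p | scope=2 | value=50
  x | scope=1 | value=6
  y | scope=0 | value=36 <- MATCH
Found 'y' at scope 0 with value 36

36


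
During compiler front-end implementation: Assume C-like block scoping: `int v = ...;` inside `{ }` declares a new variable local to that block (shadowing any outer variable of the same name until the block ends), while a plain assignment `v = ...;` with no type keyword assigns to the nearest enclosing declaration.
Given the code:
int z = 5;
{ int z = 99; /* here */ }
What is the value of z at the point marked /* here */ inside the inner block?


Analyzing scoping rules:
Outer scope: declares z = 5
Inner block: 'int z = 99;' declares a NEW z that shadows the outer one
Inside the block the inner declaration is in scope -> 99
Result: 99

99


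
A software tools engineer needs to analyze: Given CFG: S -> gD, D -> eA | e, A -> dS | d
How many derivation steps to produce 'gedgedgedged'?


Grammar: S -> gD, D -> eA | e, A -> dS | d
Deriving 'gedgedgedged':
Step 1: S -> gD => gD
Step 2: D -> eA => geA
Step 3: A -> dS => gedS
Step 4: S -> gD => gedgD
Step 5: D -> eA => gedgeA
Step 6: A -> dS => gedgedS
Step 7: S -> gD => gedgedgD
Step 8: D -> eA => gedgedgeA
Step 9: A -> dS => gedgedgedS
Step 10: S -> gD => gedgedgedgD
Step 11: D -> eA => gedgedgedgeA
Step 12: A -> d => gedgedgedged
Total derivation steps: 12

12


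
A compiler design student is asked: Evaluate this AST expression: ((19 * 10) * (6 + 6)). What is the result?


Expression: ((19 * 10) * (6 + 6))
Evaluating step by step:
  19 * 10 = 190
  6 + 6 = 12
  190 * 12 = 2280
Result: 2280

2280


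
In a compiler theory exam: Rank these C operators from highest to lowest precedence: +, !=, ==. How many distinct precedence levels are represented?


Looking up precedence for each operator:
  + -> precedence 5
  != -> precedence 3
  == -> precedence 3
Sorted highest to lowest: +, !=, ==
Distinct precedence values: [5, 3]
Number of distinct levels: 2

2


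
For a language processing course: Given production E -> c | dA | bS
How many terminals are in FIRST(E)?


Production: E -> c | dA | bS
Examining each alternative for leading terminals:
  E -> c : first terminal = 'c'
  E -> dA : first terminal = 'd'
  E -> bS : first terminal = 'b'
FIRST(E) = {b, c, d}
Count: 3

3


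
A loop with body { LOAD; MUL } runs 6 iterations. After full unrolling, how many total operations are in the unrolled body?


Loop body operations: LOAD, MUL (2 ops per iteration)
Unrolling 6 iterations:
  Iteration 1: LOAD, MUL (2 ops)
  Iteration 2: LOAD, MUL (2 ops)
  Iteration 3: LOAD, MUL (2 ops)
  Iteration 4: LOAD, MUL (2 ops)
  Iteration 5: LOAD, MUL (2 ops)
  Iteration 6: LOAD, MUL (2 ops)
Total: 6 iterations * 2 ops/iter = 12 operations

12


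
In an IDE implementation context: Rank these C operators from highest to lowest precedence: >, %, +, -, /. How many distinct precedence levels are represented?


Looking up precedence for each operator:
  > -> precedence 4
  % -> precedence 6
  + -> precedence 5
  - -> precedence 5
  / -> precedence 6
Sorted highest to lowest: %, /, +, -, >
Distinct precedence values: [6, 5, 4]
Number of distinct levels: 3

3


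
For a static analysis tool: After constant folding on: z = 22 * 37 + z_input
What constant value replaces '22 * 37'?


Identifying constant sub-expression:
  Original: z = 22 * 37 + z_input
  22 and 37 are both compile-time constants
  Evaluating: 22 * 37 = 814
  After folding: z = 814 + z_input

814


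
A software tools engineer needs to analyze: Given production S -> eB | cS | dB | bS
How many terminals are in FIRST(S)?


Production: S -> eB | cS | dB | bS
Examining each alternative for leading terminals:
  S -> eB : first terminal = 'e'
  S -> cS : first terminal = 'c'
  S -> dB : first terminal = 'd'
  S -> bS : first terminal = 'b'
FIRST(S) = {b, c, d, e}
Count: 4

4


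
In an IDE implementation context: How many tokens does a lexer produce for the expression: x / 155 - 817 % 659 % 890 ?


Scanning 'x / 155 - 817 % 659 % 890'
Token 1: 'x' -> identifier
Token 2: '/' -> operator
Token 3: '155' -> integer_literal
Token 4: '-' -> operator
Token 5: '817' -> integer_literal
Token 6: '%' -> operator
Token 7: '659' -> integer_literal
Token 8: '%' -> operator
Token 9: '890' -> integer_literal
Total tokens: 9

9


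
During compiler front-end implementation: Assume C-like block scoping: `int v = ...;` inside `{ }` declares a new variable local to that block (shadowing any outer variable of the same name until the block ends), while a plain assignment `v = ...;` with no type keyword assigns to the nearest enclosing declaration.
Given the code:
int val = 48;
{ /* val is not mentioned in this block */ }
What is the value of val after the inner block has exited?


Analyzing scoping rules:
Outer scope: declares val = 48
Inner block: val is neither redeclared nor assigned -> unchanged
After the block -> 48
Result: 48

48


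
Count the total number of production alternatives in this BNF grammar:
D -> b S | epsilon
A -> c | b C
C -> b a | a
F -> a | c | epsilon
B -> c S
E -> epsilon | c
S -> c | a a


Counting alternatives per rule:
  D: 2 alternative(s)
  A: 2 alternative(s)
  C: 2 alternative(s)
  F: 3 alternative(s)
  B: 1 alternative(s)
  E: 2 alternative(s)
  S: 2 alternative(s)
Sum: 2 + 2 + 2 + 3 + 1 + 2 + 2 = 14

14


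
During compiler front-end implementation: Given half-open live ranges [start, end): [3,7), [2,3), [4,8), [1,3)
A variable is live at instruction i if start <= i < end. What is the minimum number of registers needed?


Live ranges:
  Var0: [3, 7)
  Var1: [2, 3)
  Var2: [4, 8)
  Var3: [1, 3)
Sweep-line events (position, delta, active):
  pos=1 start -> active=1
  pos=2 start -> active=2
  pos=3 end -> active=1
  pos=3 end -> active=0
  pos=3 start -> active=1
  pos=4 start -> active=2
  pos=7 end -> active=1
  pos=8 end -> active=0
Maximum simultaneous active: 2
Minimum registers needed: 2

2


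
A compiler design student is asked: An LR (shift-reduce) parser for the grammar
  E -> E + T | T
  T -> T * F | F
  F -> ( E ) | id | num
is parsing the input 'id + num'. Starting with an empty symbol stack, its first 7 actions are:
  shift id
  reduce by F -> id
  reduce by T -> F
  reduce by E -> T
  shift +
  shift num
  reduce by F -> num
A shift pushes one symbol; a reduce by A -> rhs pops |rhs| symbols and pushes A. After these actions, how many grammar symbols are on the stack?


Tracking the symbol stack through each action:
  Action 1: shift 'id' : push -> stack = [id] (size 1)
  Action 2: reduce by F -> id : pop 1, push F -> stack = [F] (size 1)
  Action 3: reduce by T -> F : pop 1, push T -> stack = [T] (size 1)
  Action 4: reduce by E -> T : pop 1, push E -> stack = [E] (size 1)
  Action 5: shift '+' : push -> stack = [E, +] (size 2)
  Action 6: shift 'num' : push -> stack = [E, +, num] (size 3)
  Action 7: reduce by F -> num : pop 1, push F -> stack = [E, +, F] (size 3)
Final stack size: 3

3


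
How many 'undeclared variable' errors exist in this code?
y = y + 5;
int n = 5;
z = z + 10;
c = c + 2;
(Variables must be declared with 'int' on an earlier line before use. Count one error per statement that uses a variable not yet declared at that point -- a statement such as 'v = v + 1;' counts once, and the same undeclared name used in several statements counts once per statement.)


Scanning code line by line:
  Line 1: use 'y' -> ERROR (undeclared)
  Line 2: declare 'n' -> declared = ['n']
  Line 3: use 'z' -> ERROR (undeclared)
  Line 4: use 'c' -> ERROR (undeclared)
Total undeclared variable errors: 3

3


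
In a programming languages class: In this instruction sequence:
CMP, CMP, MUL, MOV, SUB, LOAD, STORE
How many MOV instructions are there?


Scanning instruction sequence for MOV:
  Position 1: CMP
  Position 2: CMP
  Position 3: MUL
  Position 4: MOV <- MATCH
  Position 5: SUB
  Position 6: LOAD
  Position 7: STORE
Matches at positions: [4]
Total MOV count: 1

1


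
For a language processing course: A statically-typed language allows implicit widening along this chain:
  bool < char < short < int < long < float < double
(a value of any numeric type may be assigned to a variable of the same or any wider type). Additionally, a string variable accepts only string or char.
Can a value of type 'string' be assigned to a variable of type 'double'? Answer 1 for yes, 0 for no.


Target variable type: double
Source value type: string
Rule: string cannot widen to any numeric type
Result: 0

0


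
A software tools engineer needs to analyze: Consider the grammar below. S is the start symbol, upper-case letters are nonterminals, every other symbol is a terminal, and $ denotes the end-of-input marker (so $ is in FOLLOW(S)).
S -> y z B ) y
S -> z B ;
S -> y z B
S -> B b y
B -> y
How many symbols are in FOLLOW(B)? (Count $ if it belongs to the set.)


S is the start symbol and does not occur in any rule body, so FOLLOW(S) = {$}.
Examining every occurrence of B in a rule body:
  S -> y z B ) y : B is followed by terminal ')' -> add ')'
  S -> z B ; : B is followed by terminal ';' -> add ';'
  S -> y z B : B is at the right end -> add FOLLOW(S) = {$}
  S -> B b y : B is followed by terminal 'b' -> add 'b'
  B -> y : B does not occur in the body -> contributes nothing
FOLLOW(B) = {), ;, b, $}
Count: 4

4


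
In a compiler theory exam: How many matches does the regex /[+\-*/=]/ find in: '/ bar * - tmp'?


Pattern: /[+\-*/=]/ (operators)
Input: '/ bar * - tmp'
Scanning for matches:
  Match 1: '/'
  Match 2: '*'
  Match 3: '-'
Total matches: 3

3


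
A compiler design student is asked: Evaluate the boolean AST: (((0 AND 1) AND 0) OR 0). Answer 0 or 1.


Step 1: Evaluate inner node
  0 AND 1 = 0
Step 2: Evaluate next node
  0 AND 0 = 0
Step 3: Evaluate root node
  0 OR 0 = 0

0


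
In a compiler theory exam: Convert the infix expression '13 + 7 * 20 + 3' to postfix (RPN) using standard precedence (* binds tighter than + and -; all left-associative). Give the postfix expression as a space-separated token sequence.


Applying the shunting-yard algorithm:
  Operand 13 -> output
  Push '+' onto operator stack -> op-stack: [+]
  Operand 7 -> output
  Push '*' onto operator stack -> op-stack: [+, *]
  Operand 20 -> output
  See '+' (prec 1); top '*' (prec 2) >= it -> pop '*' to output
  See '+' (prec 1); top '+' (prec 1) >= it -> pop '+' to output
  Push '+' onto operator stack -> op-stack: [+]
  Operand 3 -> output
  End of input: pop '+' to output
Postfix result: 13 7 20 * + 3 +

13 7 20 * + 3 +


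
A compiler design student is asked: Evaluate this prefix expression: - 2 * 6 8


Parsing prefix expression: - 2 * 6 8
Step 1: Innermost operation '* 6 8'
  6 * 8 = 48
Step 2: Outer operation '- 2 [48]'
  2 - 48 = -46

-46


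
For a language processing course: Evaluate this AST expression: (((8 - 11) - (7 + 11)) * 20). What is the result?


Expression: (((8 - 11) - (7 + 11)) * 20)
Evaluating step by step:
  8 - 11 = -3
  7 + 11 = 18
  -3 - 18 = -21
  -21 * 20 = -420
Result: -420

-420


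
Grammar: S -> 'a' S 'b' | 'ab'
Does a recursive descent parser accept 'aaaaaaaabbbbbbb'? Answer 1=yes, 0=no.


Grammar accepts strings of the form a^n b^n (n >= 1)
Word: 'aaaaaaaabbbbbbb'
Counting: 8 a's and 7 b's
Check: 8 == 7? No
Mismatch: a-count != b-count
Rejected

0


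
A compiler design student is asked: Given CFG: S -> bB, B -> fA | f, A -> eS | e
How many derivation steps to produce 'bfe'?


Grammar: S -> bB, B -> fA | f, A -> eS | e
Deriving 'bfe':
Step 1: S -> bB => bB
Step 2: B -> fA => bfA
Step 3: A -> e => bfe
Total derivation steps: 3

3


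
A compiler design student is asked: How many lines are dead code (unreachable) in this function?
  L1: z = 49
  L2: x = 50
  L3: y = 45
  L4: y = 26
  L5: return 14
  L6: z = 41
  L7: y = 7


Analyzing control flow:
  L1: reachable (before return)
  L2: reachable (before return)
  L3: reachable (before return)
  L4: reachable (before return)
  L5: reachable (return statement)
  L6: DEAD (after return at L5)
  L7: DEAD (after return at L5)
Return at L5, total lines = 7
Dead lines: L6 through L7
Count: 2

2


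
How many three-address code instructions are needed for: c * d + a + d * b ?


Expression: c * d + a + d * b
Generating three-address code (respecting * over +/- precedence):
  Instruction 1: t1 = c * d
  Instruction 2: t2 = d * b
  Instruction 3: t3 = t1 + a
  Instruction 4: t4 = t3 + t2
Total instructions: 4

4


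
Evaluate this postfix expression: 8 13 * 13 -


Processing tokens left to right:
Push 8, Push 13
Pop 8 and 13, compute 8 * 13 = 104, push 104
Push 13
Pop 104 and 13, compute 104 - 13 = 91, push 91
Stack result: 91

91


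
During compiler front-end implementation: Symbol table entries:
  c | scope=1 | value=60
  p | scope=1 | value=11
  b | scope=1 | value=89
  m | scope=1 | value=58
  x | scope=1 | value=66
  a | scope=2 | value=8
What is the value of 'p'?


Searching symbol table for 'p':
  c | scope=1 | value=60
  p | scope=1 | value=11 <- MATCH
  b | scope=1 | value=89
  m | scope=1 | value=58
  x | scope=1 | value=66
  a | scope=2 | value=8
Found 'p' at scope 1 with value 11

11


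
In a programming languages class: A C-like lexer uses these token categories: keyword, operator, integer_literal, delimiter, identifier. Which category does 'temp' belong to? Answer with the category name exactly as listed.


Token: 'temp'
Checking categories:
  identifier: YES
  integer_literal: no
  operator: no
  keyword: no
  delimiter: no
Category: identifier

identifier


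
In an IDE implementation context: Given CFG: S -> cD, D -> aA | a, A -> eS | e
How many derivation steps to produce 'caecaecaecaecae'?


Grammar: S -> cD, D -> aA | a, A -> eS | e
Deriving 'caecaecaecaecae':
Step 1: S -> cD => cD
Step 2: D -> aA => caA
Step 3: A -> eS => caeS
Step 4: S -> cD => caecD
Step 5: D -> aA => caecaA
Step 6: A -> eS => caecaeS
Step 7: S -> cD => caecaecD
Step 8: D -> aA => caecaecaA
Step 9: A -> eS => caecaecaeS
Step 10: S -> cD => caecaecaecD
Step 11: D -> aA => caecaecaecaA
Step 12: A -> eS => caecaecaecaeS
Step 13: S -> cD => caecaecaecaecD
Step 14: D -> aA => caecaecaecaecaA
Step 15: A -> e => caecaecaecaecae
Total derivation steps: 15

15


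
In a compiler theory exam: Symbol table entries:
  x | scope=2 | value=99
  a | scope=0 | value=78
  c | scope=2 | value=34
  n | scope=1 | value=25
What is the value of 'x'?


Searching symbol table for 'x':
  x | scope=2 | value=99 <- MATCH
  a | scope=0 | value=78
  c | scope=2 | value=34
  n | scope=1 | value=25
Found 'x' at scope 2 with value 99

99


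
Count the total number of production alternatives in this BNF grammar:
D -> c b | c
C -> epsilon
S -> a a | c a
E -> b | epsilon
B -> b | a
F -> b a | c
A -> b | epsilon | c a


Counting alternatives per rule:
  D: 2 alternative(s)
  C: 1 alternative(s)
  S: 2 alternative(s)
  E: 2 alternative(s)
  B: 2 alternative(s)
  F: 2 alternative(s)
  A: 3 alternative(s)
Sum: 2 + 1 + 2 + 2 + 2 + 2 + 3 = 14

14


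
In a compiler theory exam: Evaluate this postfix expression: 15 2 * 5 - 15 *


Processing tokens left to right:
Push 15, Push 2
Pop 15 and 2, compute 15 * 2 = 30, push 30
Push 5
Pop 30 and 5, compute 30 - 5 = 25, push 25
Push 15
Pop 25 and 15, compute 25 * 15 = 375, push 375
Stack result: 375

375


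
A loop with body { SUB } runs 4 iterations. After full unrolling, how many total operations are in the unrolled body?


Loop body operations: SUB (1 op per iteration)
Unrolling 4 iterations:
  Iteration 1: SUB (1 ops)
  Iteration 2: SUB (1 ops)
  Iteration 3: SUB (1 ops)
  Iteration 4: SUB (1 ops)
Total: 4 iterations * 1 ops/iter = 4 operations

4


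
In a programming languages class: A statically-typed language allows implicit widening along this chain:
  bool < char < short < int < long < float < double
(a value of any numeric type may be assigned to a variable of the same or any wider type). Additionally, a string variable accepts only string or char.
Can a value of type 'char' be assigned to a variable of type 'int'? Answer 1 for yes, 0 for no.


Target variable type: int
Source value type: char
Numeric ranks: char=1, int=3
Widening allowed iff rank(source) <= rank(target): 1 <= 3? Yes
Result: 1

1


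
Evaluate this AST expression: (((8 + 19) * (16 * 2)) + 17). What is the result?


Expression: (((8 + 19) * (16 * 2)) + 17)
Evaluating step by step:
  8 + 19 = 27
  16 * 2 = 32
  27 * 32 = 864
  864 + 17 = 881
Result: 881

881


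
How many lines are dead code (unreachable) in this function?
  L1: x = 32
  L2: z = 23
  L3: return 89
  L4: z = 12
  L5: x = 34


Analyzing control flow:
  L1: reachable (before return)
  L2: reachable (before return)
  L3: reachable (return statement)
  L4: DEAD (after return at L3)
  L5: DEAD (after return at L3)
Return at L3, total lines = 5
Dead lines: L4 through L5
Count: 2

2


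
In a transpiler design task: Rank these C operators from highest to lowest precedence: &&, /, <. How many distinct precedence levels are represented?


Looking up precedence for each operator:
  && -> precedence 2
  / -> precedence 6
  < -> precedence 4
Sorted highest to lowest: /, <, &&
Distinct precedence values: [6, 4, 2]
Number of distinct levels: 3

3


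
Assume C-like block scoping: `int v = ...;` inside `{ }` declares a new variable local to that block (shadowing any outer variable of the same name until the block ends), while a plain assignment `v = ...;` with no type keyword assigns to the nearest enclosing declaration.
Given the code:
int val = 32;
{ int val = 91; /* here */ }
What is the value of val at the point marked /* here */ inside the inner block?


Analyzing scoping rules:
Outer scope: declares val = 32
Inner block: 'int val = 91;' declares a NEW val that shadows the outer one
Inside the block the inner declaration is in scope -> 91
Result: 91

91


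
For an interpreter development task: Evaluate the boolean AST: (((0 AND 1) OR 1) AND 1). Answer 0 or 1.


Step 1: Evaluate inner node
  0 AND 1 = 0
Step 2: Evaluate next node
  0 OR 1 = 1
Step 3: Evaluate root node
  1 AND 1 = 1

1


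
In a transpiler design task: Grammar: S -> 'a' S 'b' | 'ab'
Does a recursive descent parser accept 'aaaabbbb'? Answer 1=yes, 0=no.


Grammar accepts strings of the form a^n b^n (n >= 1)
Word: 'aaaabbbb'
Counting: 4 a's and 4 b's
Check: 4 == 4? Yes
Derivation (S -> aSb applied 3 time(s), then S -> ab): S => aSb => aaSbb => aaaSbbb => aaaabbbb
Accepted

1


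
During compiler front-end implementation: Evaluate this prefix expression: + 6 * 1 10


Parsing prefix expression: + 6 * 1 10
Step 1: Innermost operation '* 1 10'
  1 * 10 = 10
Step 2: Outer operation '+ 6 [10]'
  6 + 10 = 16

16


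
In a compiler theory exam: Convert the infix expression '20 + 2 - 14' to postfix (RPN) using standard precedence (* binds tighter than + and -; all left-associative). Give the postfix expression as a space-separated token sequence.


Applying the shunting-yard algorithm:
  Operand 20 -> output
  Push '+' onto operator stack -> op-stack: [+]
  Operand 2 -> output
  See '-' (prec 1); top '+' (prec 1) >= it -> pop '+' to output
  Push '-' onto operator stack -> op-stack: [-]
  Operand 14 -> output
  End of input: pop '-' to output
Postfix result: 20 2 + 14 -

20 2 + 14 -


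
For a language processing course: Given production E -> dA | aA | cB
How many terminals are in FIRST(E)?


Production: E -> dA | aA | cB
Examining each alternative for leading terminals:
  E -> dA : first terminal = 'd'
  E -> aA : first terminal = 'a'
  E -> cB : first terminal = 'c'
FIRST(E) = {a, c, d}
Count: 3

3


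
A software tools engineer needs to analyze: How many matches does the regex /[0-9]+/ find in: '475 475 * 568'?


Pattern: /[0-9]+/ (int literals)
Input: '475 475 * 568'
Scanning for matches:
  Match 1: '475'
  Match 2: '475'
  Match 3: '568'
Total matches: 3

3


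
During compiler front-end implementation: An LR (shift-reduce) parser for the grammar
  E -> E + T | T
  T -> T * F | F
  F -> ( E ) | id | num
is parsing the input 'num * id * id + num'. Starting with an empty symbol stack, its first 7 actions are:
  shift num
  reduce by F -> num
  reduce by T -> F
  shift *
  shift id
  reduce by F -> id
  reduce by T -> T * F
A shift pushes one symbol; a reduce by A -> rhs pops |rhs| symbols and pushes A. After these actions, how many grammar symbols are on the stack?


Tracking the symbol stack through each action:
  Action 1: shift 'num' : push -> stack = [num] (size 1)
  Action 2: reduce by F -> num : pop 1, push F -> stack = [F] (size 1)
  Action 3: reduce by T -> F : pop 1, push T -> stack = [T] (size 1)
  Action 4: shift '*' : push -> stack = [T, *] (size 2)
  Action 5: shift 'id' : push -> stack = [T, *, id] (size 3)
  Action 6: reduce by F -> id : pop 1, push F -> stack = [T, *, F] (size 3)
  Action 7: reduce by T -> T * F : pop 3, push T -> stack = [T] (size 1)
Final stack size: 1

1


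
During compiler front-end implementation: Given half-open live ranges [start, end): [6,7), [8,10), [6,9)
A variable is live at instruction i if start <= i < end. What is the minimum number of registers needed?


Live ranges:
  Var0: [6, 7)
  Var1: [8, 10)
  Var2: [6, 9)
Sweep-line events (position, delta, active):
  pos=6 start -> active=1
  pos=6 start -> active=2
  pos=7 end -> active=1
  pos=8 start -> active=2
  pos=9 end -> active=1
  pos=10 end -> active=0
Maximum simultaneous active: 2
Minimum registers needed: 2

2


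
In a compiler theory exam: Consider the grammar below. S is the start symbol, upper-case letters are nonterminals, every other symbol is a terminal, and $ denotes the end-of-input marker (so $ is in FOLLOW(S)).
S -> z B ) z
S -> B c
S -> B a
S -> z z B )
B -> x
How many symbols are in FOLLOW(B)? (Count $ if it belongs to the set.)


S is the start symbol and does not occur in any rule body, so FOLLOW(S) = {$}.
Examining every occurrence of B in a rule body:
  S -> z B ) z : B is followed by terminal ')' -> add ')'
  S -> B c : B is followed by terminal 'c' -> add 'c'
  S -> B a : B is followed by terminal 'a' -> add 'a'
  S -> z z B ) : B is followed by terminal ')' -> add ')' (already in the set)
  B -> x : B does not occur in the body -> contributes nothing
FOLLOW(B) = {), a, c}
Count: 3

3


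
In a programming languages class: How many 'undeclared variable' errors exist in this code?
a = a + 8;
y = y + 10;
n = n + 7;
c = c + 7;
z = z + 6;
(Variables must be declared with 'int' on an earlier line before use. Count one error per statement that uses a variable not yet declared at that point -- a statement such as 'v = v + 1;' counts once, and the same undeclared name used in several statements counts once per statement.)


Scanning code line by line:
  Line 1: use 'a' -> ERROR (undeclared)
  Line 2: use 'y' -> ERROR (undeclared)
  Line 3: use 'n' -> ERROR (undeclared)
  Line 4: use 'c' -> ERROR (undeclared)
  Line 5: use 'z' -> ERROR (undeclared)
Total undeclared variable errors: 5

5


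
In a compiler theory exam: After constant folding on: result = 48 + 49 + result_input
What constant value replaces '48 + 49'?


Identifying constant sub-expression:
  Original: result = 48 + 49 + result_input
  48 and 49 are both compile-time constants
  Evaluating: 48 + 49 = 97
  After folding: result = 97 + result_input

97


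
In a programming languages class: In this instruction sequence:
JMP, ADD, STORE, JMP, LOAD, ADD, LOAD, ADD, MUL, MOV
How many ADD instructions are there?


Scanning instruction sequence for ADD:
  Position 1: JMP
  Position 2: ADD <- MATCH
  Position 3: STORE
  Position 4: JMP
  Position 5: LOAD
  Position 6: ADD <- MATCH
  Position 7: LOAD
  Position 8: ADD <- MATCH
  Position 9: MUL
  Position 10: MOV
Matches at positions: [2, 6, 8]
Total ADD count: 3

3


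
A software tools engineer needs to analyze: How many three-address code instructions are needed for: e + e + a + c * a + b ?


Expression: e + e + a + c * a + b
Generating three-address code (respecting * over +/- precedence):
  Instruction 1: t1 = c * a
  Instruction 2: t2 = e + e
  Instruction 3: t3 = t2 + a
  Instruction 4: t4 = t3 + t1
  Instruction 5: t5 = t4 + b
Total instructions: 5

5


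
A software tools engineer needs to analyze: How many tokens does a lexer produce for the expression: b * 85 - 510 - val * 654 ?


Scanning 'b * 85 - 510 - val * 654'
Token 1: 'b' -> identifier
Token 2: '*' -> operator
Token 3: '85' -> integer_literal
Token 4: '-' -> operator
Token 5: '510' -> integer_literal
Token 6: '-' -> operator
Token 7: 'val' -> identifier
Token 8: '*' -> operator
Token 9: '654' -> integer_literal
Total tokens: 9

9
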